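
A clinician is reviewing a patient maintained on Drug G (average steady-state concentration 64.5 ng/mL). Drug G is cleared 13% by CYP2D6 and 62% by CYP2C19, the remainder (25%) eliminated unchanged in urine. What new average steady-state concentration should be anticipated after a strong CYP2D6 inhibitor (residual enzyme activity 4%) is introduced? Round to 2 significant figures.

74 ng/mL

The CYP2D6 pathway (13% of clearance) falls to 0.04× activity: 0.13 × 0.04 = 0.0052.
CYP2C19 (62%) and the residual 25% are unaffected.
CL_new/CL_old = 0.0052 + 0.62 + 0.25 = 0.8752.
With dosing unchanged, average steady-state concentration scales as 1/CL: 64.5 / 0.8752 = 74 ng/mL.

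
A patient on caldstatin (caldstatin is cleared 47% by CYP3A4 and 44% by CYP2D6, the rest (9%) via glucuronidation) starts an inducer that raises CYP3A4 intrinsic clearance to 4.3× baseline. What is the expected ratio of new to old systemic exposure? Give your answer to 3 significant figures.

0.392

The CYP3A4 pathway (47% of clearance) is boosted to 4.3× activity: 0.47 × 4.3 = 2.021.
CYP2D6 (44%) and the residual 9% are unaffected.
New clearance relative to baseline: 2.021 + 0.44 + 0.09 = 2.551.
Since systemic exposure ∝ 1/CL, the ratio is 1 / 2.551 = 0.392.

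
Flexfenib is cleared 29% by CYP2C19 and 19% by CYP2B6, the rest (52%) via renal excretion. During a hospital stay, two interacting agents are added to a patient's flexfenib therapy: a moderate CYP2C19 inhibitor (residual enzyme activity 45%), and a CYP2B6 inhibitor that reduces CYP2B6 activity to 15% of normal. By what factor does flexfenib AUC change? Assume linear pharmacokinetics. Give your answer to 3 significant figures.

CYP2C19: 0.29 × 0.45 = 0.1305
CYP2B6: 0.19 × 0.15 = 0.0285
Other: 0.52 (unchanged)
Relative clearance = 0.1305 + 0.0285 + 0.52 = 0.679.
AUC ∝ 1/CL: fold-change = 1 / 0.679 = 1.47.

1.47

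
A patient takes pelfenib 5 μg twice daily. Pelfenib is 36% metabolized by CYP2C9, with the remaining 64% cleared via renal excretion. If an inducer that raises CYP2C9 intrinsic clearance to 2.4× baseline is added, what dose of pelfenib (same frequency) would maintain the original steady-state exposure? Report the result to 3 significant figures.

The CYP2C9 pathway (36% of clearance) is boosted to 2.4× activity: 0.36 × 2.4 = 0.864.
Non-CYP routes (64%) are unchanged.
CL_new/CL_old = 0.864 + 0.64 = 1.504.
Exposure is unchanged when dose changes in proportion to clearance. New dose = 5 μg × 1.504 = 7.52 μg.

7.52 μg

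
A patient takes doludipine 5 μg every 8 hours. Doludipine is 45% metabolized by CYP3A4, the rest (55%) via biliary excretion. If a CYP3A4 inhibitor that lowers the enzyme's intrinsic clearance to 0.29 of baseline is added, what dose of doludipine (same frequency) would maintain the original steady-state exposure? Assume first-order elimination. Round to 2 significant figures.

The CYP3A4 pathway (45% of clearance) is reduced to 0.29× activity: 0.45 × 0.29 = 0.1305.
Non-CYP routes (55%) are unchanged.
Relative clearance = 0.1305 + 0.55 = 0.6805.
Css,avg = (dose rate)/CL, so holding Css fixed requires dose ∝ CL: 5 × 0.6805 = 3.4 μg.

3.4 μg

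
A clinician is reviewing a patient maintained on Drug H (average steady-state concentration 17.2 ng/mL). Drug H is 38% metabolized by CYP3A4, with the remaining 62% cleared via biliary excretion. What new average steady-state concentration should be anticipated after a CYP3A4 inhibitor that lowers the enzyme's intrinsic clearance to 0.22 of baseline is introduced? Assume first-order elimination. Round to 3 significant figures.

24.4 ng/mL

The CYP3A4 pathway (38% of clearance) is reduced to 0.22× activity: 0.38 × 0.22 = 0.0836.
Non-CYP routes (62%) are unchanged.
New clearance relative to baseline: 0.0836 + 0.62 = 0.7036.
New average steady-state concentration = baseline ÷ relative clearance = 17.2 / 0.7036 = 24.4 ng/mL.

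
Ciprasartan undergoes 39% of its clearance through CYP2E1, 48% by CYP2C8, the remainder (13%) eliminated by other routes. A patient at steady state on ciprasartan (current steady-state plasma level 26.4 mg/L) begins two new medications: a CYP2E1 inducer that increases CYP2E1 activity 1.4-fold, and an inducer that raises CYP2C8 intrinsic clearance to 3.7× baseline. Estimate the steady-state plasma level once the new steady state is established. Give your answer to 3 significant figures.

10.8 mg/L

The CYP2E1 pathway (39% of clearance) is boosted to 1.4× activity: 0.39 × 1.4 = 0.546.
The CYP2C8 pathway (48% of clearance) is boosted to 3.7× activity: 0.48 × 3.7 = 1.776.
The remaining 13% of clearance is unaffected.
CL_new/CL_old = 0.546 + 1.776 + 0.13 = 2.452.
New steady-state plasma level = 26.4 / 2.452 = 10.8 mg/L (concentration scales inversely with clearance).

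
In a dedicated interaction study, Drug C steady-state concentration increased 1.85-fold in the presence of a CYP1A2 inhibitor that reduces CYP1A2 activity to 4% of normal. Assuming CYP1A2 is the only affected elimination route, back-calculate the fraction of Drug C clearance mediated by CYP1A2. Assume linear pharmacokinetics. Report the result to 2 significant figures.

Write x for the fraction cleared via CYP1A2. The observed steady-state concentration change means clearance fell to 1/1.85 = 0.5405 of baseline.
Setting x·0.04 + (1 − x) = 0.5405 and solving: x = (0.5405 − 1)/(0.04 − 1) = 0.48.

0.48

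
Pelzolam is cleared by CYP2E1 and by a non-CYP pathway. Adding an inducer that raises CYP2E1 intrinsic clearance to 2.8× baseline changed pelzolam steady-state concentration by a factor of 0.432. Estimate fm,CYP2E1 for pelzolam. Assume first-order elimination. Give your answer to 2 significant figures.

Call the CYP2E1 fraction fm. After the interaction, CL_new/CL_old = fm × 2.8 + (1 − fm).
Steady-state concentration ratio = 1 / (new CL fraction), so new CL fraction = 1 / 0.432 = 2.315.
fm × 2.8 + 1 − fm = 2.315  ⇒  fm × (2.8 − 1) = 1.315  ⇒  fm = 0.73.

0.73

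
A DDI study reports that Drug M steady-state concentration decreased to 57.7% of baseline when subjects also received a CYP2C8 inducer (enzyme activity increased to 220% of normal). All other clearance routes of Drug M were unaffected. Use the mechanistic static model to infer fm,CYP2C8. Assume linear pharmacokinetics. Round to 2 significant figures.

Write x for the fraction cleared via CYP2C8. The observed steady-state concentration change means clearance rose to 1/0.577 = 1.733 of baseline.
Setting x·2.2 + (1 − x) = 1.733 and solving: x = (1.733 − 1)/(2.2 − 1) = 0.61.

0.61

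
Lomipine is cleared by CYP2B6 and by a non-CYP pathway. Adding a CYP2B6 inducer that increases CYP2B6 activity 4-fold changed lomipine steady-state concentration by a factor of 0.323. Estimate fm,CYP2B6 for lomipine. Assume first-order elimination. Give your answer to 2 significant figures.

CL'/CL = 1 / 0.323 = 3.096
4·fm + (1 − fm) = 3.096
fm = (3.096 − 1) / (4 − 1) = 0.70

0.70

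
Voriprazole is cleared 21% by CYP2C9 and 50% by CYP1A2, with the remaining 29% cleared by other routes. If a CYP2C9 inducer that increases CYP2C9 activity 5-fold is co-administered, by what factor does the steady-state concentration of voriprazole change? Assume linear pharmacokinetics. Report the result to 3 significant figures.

CYP2C9: 0.21 × 5 = 1.05
CYP1A2: 0.5 (unchanged)
Other: 0.29 (unchanged)
CL_new/CL_old = 1.05 + 0.5 + 0.29 = 1.84.
Since steady-state concentration ∝ 1/CL, the ratio is 1 / 1.84 = 0.543.

0.543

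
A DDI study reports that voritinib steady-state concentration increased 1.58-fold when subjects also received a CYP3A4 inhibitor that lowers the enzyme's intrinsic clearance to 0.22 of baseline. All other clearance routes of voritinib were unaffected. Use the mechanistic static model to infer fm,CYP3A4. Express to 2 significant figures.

CL'/CL = 1 / 1.58 = 0.6329
0.22·fm + (1 − fm) = 0.6329
fm = (0.6329 − 1) / (0.22 − 1) = 0.47

0.47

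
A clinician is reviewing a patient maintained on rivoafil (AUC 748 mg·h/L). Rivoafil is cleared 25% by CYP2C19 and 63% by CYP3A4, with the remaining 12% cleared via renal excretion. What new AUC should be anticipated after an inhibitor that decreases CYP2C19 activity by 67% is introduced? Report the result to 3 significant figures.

898 mg·h/L

CYP2C19: 0.25 × 0.33 = 0.0825
CYP3A4: 0.63 (unchanged)
Other: 0.12 (unchanged)
New clearance relative to baseline: 0.0825 + 0.63 + 0.12 = 0.8325.
AUC ∝ 1/CL, so new value = 748 / 0.8325 = 898 mg·h/L.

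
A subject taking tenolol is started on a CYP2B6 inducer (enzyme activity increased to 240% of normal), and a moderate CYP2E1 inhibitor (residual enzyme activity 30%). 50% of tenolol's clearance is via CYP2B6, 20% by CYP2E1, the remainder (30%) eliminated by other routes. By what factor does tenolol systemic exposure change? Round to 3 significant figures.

CYP2B6: 0.5 × 2.4 = 1.2
CYP2E1: 0.2 × 0.3 = 0.06
Other: 0.3 (unchanged)
New clearance relative to baseline: 1.2 + 0.06 + 0.3 = 1.56.
Systemic exposure ∝ 1/CL: fold-change = 1 / 1.56 = 0.641.

0.641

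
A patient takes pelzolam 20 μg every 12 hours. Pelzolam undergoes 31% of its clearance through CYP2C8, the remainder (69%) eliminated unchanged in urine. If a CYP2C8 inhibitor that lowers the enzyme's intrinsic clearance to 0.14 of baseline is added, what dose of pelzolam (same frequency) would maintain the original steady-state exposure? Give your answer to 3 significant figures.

CYP2C8: 0.31 × 0.14 = 0.0434
Other: 0.69 (unchanged)
New clearance relative to baseline: 0.0434 + 0.69 = 0.7334.
Exposure is unchanged when dose changes in proportion to clearance. New dose = 20 μg × 0.7334 = 14.7 μg.

14.7 μg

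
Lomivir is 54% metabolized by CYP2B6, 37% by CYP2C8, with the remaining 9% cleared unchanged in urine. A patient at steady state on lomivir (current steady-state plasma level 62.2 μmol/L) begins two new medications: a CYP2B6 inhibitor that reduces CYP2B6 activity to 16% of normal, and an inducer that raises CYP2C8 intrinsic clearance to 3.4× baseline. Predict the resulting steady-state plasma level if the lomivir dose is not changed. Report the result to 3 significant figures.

The CYP2B6 pathway (54% of clearance) drops to 0.16× activity: 0.54 × 0.16 = 0.0864.
The CYP2C8 pathway (37% of clearance) increases to 3.4× activity: 0.37 × 3.4 = 1.258.
The remaining 9% of clearance is unaffected.
CL_new/CL_old = 0.0864 + 1.258 + 0.09 = 1.4344.
Dividing the baseline by the relative clearance: 62.2 / 1.4344 = 43.4 μmol/L.

43.4 μmol/L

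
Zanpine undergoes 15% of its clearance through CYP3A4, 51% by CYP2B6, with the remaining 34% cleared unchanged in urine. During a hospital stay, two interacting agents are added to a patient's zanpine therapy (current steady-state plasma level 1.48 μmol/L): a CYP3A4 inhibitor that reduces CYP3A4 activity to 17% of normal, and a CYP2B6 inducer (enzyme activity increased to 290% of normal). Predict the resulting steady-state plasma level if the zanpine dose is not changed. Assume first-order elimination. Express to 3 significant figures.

0.802 μmol/L

The CYP3A4 pathway (15% of clearance) is reduced to 0.17× activity: 0.15 × 0.17 = 0.0255.
The CYP2B6 pathway (51% of clearance) increases to 2.9× activity: 0.51 × 2.9 = 1.479.
The remaining 34% of clearance is unaffected.
Relative clearance = 0.0255 + 1.479 + 0.34 = 1.8445.
New steady-state plasma level = 1.48 / 1.8445 = 0.802 μmol/L (concentration scales inversely with clearance).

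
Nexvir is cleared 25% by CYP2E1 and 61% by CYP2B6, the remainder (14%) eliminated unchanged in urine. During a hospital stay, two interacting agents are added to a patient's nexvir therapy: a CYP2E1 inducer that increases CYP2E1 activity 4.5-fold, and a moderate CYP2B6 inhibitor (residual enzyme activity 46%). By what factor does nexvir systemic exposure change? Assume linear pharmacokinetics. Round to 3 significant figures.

The CYP2E1 pathway (25% of clearance) is boosted to 4.5× activity: 0.25 × 4.5 = 1.125.
The CYP2B6 pathway (61% of clearance) drops to 0.46× activity: 0.61 × 0.46 = 0.2806.
Non-CYP routes (14%) are unchanged.
CL_new/CL_old = 1.125 + 0.2806 + 0.14 = 1.5456.
Net systemic exposure ratio = 1 / 1.5456 = 0.647.

0.647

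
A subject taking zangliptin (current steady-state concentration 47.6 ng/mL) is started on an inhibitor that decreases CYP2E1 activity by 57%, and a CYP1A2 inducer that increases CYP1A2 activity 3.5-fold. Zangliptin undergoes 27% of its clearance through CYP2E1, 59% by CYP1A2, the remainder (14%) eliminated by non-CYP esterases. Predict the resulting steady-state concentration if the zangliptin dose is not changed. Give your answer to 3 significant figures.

CYP2E1: 0.27 × 0.43 = 0.1161
CYP1A2: 0.59 × 3.5 = 2.065
Other: 0.14 (unchanged)
Relative clearance = 0.1161 + 2.065 + 0.14 = 2.3211.
Dividing the baseline by the relative clearance: 47.6 / 2.3211 = 20.5 ng/mL.

20.5 ng/mL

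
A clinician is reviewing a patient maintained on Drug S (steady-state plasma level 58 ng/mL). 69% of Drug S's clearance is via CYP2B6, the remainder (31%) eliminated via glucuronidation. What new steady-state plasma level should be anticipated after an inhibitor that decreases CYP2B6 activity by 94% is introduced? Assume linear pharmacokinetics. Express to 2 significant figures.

The CYP2B6 pathway (69% of clearance) falls to 0.06× activity: 0.69 × 0.06 = 0.0414.
Non-CYP routes (31%) are unchanged.
CL_new/CL_old = 0.0414 + 0.31 = 0.3514.
With dosing unchanged, steady-state plasma level scales as 1/CL: 58 / 0.3514 = 1.7 × 10² ng/mL.

1.7 × 10² ng/mL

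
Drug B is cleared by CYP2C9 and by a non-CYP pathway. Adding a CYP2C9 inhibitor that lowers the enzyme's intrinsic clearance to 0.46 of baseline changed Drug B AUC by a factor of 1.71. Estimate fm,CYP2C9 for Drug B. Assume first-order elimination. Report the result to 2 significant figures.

CL'/CL = 1 / 1.71 = 0.5848
0.46·fm + (1 − fm) = 0.5848
fm = (0.5848 − 1) / (0.46 − 1) = 0.77

0.77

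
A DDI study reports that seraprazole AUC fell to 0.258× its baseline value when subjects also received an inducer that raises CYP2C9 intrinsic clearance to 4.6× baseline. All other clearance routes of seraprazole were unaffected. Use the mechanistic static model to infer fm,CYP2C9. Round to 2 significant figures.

0.80

CL'/CL = 1 / 0.258 = 3.876
4.6·fm + (1 − fm) = 3.876
fm = (3.876 − 1) / (4.6 − 1) = 0.80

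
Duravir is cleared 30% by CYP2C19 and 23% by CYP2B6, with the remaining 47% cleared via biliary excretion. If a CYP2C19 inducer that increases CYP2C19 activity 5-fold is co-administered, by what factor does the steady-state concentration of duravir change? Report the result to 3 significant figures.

The CYP2C19 pathway (30% of clearance) is boosted to 5× activity: 0.3 × 5 = 1.5.
CYP2B6 (23%) and the residual 47% are unaffected.
CL_new/CL_old = 1.5 + 0.23 + 0.47 = 2.2.
Steady-state concentration ratio = CL_old/CL_new = 1 / 2.2 = 0.455.

0.455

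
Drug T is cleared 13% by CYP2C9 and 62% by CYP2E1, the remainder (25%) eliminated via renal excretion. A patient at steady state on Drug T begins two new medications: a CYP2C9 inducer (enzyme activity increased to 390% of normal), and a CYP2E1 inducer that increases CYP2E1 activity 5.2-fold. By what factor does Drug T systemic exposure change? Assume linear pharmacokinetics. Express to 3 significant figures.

The CYP2C9 pathway (13% of clearance) rises to 3.9× activity: 0.13 × 3.9 = 0.507.
The CYP2E1 pathway (62% of clearance) increases to 5.2× activity: 0.62 × 5.2 = 3.224.
Non-CYP routes (25%) are unchanged.
CL_new/CL_old = 0.507 + 3.224 + 0.25 = 3.981.
Systemic exposure ∝ 1/CL: fold-change = 1 / 3.981 = 0.251.

0.251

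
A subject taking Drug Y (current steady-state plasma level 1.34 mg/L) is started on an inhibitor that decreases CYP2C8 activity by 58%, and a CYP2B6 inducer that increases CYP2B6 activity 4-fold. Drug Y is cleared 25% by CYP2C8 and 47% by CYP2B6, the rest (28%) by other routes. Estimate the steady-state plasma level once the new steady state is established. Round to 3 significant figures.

0.592 mg/L

CYP2C8: 0.25 × 0.42 = 0.105
CYP2B6: 0.47 × 4 = 1.88
Other: 0.28 (unchanged)
CL_new/CL_old = 0.105 + 1.88 + 0.28 = 2.265.
Steady-state plasma level ∝ 1/CL: new value = 1.34 / 2.265 = 0.592 mg/L.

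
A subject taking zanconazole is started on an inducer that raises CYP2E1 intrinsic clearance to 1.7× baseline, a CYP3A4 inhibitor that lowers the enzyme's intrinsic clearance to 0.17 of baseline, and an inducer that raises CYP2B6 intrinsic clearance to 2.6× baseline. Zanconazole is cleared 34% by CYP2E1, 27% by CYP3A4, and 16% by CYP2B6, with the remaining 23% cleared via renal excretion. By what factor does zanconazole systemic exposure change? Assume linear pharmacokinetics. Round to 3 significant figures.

The CYP2E1 pathway (34% of clearance) rises to 1.7× activity: 0.34 × 1.7 = 0.578.
The CYP3A4 pathway (27% of clearance) falls to 0.17× activity: 0.27 × 0.17 = 0.0459.
The CYP2B6 pathway (16% of clearance) increases to 2.6× activity: 0.16 × 2.6 = 0.416.
Non-CYP routes (23%) are unchanged.
CL_new/CL_old = 0.578 + 0.0459 + 0.416 + 0.23 = 1.2699.
Because systemic exposure varies inversely with clearance, the combined effect is 1 / 1.2699 = 0.787.

0.787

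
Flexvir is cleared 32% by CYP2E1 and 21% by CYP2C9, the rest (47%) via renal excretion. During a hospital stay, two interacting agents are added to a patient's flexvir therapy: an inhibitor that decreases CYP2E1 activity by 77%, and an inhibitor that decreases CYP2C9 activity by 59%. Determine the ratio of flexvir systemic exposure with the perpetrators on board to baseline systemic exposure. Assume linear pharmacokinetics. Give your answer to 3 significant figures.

1.59

CYP2E1: 0.32 × 0.23 = 0.0736
CYP2C9: 0.21 × 0.41 = 0.0861
Other: 0.47 (unchanged)
New clearance relative to baseline: 0.0736 + 0.0861 + 0.47 = 0.6297.
Systemic exposure ∝ 1/CL: fold-change = 1 / 0.6297 = 1.59.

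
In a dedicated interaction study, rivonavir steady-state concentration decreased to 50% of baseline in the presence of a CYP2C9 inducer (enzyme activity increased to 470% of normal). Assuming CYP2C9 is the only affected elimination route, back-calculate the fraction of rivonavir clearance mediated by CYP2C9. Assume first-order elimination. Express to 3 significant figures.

0.270

Call the CYP2C9 fraction fm. After the interaction, CL_new/CL_old = fm × 4.7 + (1 − fm).
Steady-state concentration ratio = 1 / (new CL fraction), so new CL fraction = 1 / 0.500 = 2.
fm × 4.7 + 1 − fm = 2  ⇒  fm × (4.7 − 1) = 1  ⇒  fm = 0.270.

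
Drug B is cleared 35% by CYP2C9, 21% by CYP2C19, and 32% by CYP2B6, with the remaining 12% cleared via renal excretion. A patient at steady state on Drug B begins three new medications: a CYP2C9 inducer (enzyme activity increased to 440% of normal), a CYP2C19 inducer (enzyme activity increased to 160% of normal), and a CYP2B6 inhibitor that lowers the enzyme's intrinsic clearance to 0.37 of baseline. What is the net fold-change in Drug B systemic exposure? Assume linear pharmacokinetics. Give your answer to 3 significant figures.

0.473

The CYP2C9 pathway (35% of clearance) is boosted to 4.4× activity: 0.35 × 4.4 = 1.54.
The CYP2C19 pathway (21% of clearance) rises to 1.6× activity: 0.21 × 1.6 = 0.336.
The CYP2B6 pathway (32% of clearance) falls to 0.37× activity: 0.32 × 0.37 = 0.1184.
The remaining 12% of clearance is unaffected.
CL_new/CL_old = 1.54 + 0.336 + 0.1184 + 0.12 = 2.1144.
Net systemic exposure ratio = 1 / 2.1144 = 0.473.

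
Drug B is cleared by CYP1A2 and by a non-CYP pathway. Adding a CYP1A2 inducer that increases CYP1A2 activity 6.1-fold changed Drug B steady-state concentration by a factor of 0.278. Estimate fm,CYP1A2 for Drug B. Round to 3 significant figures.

0.509

Let x = fm,CYP1A2. Because steady-state concentration ∝ 1/CL, relative clearance rose to 1/0.278 = 3.597.
Only the CYP1A2 route changed, so 3.597 = x·6.1 + (1 − x), giving x = 0.509.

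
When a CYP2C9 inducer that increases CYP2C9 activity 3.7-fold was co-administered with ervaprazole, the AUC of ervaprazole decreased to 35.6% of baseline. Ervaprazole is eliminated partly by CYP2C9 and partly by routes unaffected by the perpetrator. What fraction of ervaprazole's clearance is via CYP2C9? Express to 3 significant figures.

Call the CYP2C9 fraction fm. After the interaction, CL_new/CL_old = fm × 3.7 + (1 − fm).
AUC ratio = 1 / (new CL fraction), so new CL fraction = 1 / 0.356 = 2.809.
fm × 3.7 + 1 − fm = 2.809  ⇒  fm × (3.7 − 1) = 1.809  ⇒  fm = 0.670.

0.670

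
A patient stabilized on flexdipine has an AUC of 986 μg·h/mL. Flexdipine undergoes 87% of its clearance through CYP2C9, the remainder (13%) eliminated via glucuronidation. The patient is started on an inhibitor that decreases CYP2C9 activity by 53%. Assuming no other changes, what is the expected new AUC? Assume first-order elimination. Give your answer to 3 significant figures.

The CYP2C9 pathway (87% of clearance) drops to 0.47× activity: 0.87 × 0.47 = 0.4089.
The remaining 13% of clearance is unaffected.
New clearance relative to baseline: 0.4089 + 0.13 = 0.5389.
New AUC = baseline ÷ relative clearance = 986 / 0.5389 = 1.83 × 10³ μg·h/mL.

1.83 × 10³ μg·h/mL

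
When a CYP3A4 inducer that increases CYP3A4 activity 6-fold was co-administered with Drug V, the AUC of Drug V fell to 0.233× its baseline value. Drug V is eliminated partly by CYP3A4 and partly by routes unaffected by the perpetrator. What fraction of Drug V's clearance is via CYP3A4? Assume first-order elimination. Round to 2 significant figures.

CL'/CL = 1 / 0.233 = 4.292
6·fm + (1 − fm) = 4.292
fm = (4.292 − 1) / (6 − 1) = 0.66

0.66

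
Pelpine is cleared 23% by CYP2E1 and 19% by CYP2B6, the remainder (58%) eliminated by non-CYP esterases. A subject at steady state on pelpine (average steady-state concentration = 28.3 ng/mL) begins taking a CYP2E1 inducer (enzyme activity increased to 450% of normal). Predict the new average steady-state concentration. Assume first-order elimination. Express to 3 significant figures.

15.7 ng/mL

The CYP2E1 pathway (23% of clearance) rises to 4.5× activity: 0.23 × 4.5 = 1.035.
CYP2B6 (19%) and the residual 58% are unaffected.
CL_new/CL_old = 1.035 + 0.19 + 0.58 = 1.805.
Average steady-state concentration ∝ 1/CL, so new value = 28.3 / 1.805 = 15.7 ng/mL.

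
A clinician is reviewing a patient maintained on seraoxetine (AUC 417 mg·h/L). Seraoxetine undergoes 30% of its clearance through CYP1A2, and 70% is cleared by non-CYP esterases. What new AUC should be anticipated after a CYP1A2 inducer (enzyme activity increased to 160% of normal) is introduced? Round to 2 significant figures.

The CYP1A2 pathway (30% of clearance) is boosted to 1.6× activity: 0.3 × 1.6 = 0.48.
Non-CYP routes (70%) are unchanged.
New clearance relative to baseline: 0.48 + 0.7 = 1.18.
With dosing unchanged, AUC scales as 1/CL: 417 / 1.18 = 3.5 × 10² mg·h/L.

3.5 × 10² mg·h/L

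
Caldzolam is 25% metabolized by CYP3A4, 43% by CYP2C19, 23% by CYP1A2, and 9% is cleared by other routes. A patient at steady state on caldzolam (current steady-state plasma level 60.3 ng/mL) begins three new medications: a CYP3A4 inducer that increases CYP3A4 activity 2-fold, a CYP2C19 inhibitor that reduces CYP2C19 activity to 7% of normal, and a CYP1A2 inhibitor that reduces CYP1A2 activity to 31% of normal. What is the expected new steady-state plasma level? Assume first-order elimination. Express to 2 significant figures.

CYP3A4: 0.25 × 2 = 0.5
CYP2C19: 0.43 × 0.07 = 0.0301
CYP1A2: 0.23 × 0.31 = 0.0713
Other: 0.09 (unchanged)
CL_new/CL_old = 0.5 + 0.0301 + 0.0713 + 0.09 = 0.6914.
Dividing the baseline by the relative clearance: 60.3 / 0.6914 = 87 ng/mL.

87 ng/mL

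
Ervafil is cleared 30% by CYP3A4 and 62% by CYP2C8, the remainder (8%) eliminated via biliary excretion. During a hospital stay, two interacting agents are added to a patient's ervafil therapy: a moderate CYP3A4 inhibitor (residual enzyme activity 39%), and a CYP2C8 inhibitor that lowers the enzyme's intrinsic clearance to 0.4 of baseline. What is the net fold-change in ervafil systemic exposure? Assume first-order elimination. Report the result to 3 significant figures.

2.25

CYP3A4: 0.3 × 0.39 = 0.117
CYP2C8: 0.62 × 0.4 = 0.248
Other: 0.08 (unchanged)
New clearance relative to baseline: 0.117 + 0.248 + 0.08 = 0.445.
Systemic exposure ∝ 1/CL: fold-change = 1 / 0.445 = 2.25.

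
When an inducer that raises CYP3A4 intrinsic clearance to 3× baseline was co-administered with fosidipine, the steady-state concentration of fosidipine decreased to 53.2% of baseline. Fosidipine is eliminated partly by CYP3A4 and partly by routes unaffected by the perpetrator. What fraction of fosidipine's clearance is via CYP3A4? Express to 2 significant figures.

Let x = fm,CYP3A4. Because steady-state concentration ∝ 1/CL, relative clearance rose to 1/0.532 = 1.88.
Setting x·3 + (1 − x) = 1.88 and solving: x = (1.88 − 1)/(3 − 1) = 0.44.

0.44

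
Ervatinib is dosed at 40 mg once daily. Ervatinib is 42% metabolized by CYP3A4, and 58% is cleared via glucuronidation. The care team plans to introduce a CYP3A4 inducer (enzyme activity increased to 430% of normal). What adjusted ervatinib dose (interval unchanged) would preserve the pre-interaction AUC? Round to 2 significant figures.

The CYP3A4 pathway (42% of clearance) rises to 4.3× activity: 0.42 × 4.3 = 1.806.
The remaining 58% of clearance is unaffected.
Relative clearance = 1.806 + 0.58 = 2.386.
Css,avg = (dose rate)/CL, so holding Css fixed requires dose ∝ CL: 40 × 2.386 = 95 mg.

95 mg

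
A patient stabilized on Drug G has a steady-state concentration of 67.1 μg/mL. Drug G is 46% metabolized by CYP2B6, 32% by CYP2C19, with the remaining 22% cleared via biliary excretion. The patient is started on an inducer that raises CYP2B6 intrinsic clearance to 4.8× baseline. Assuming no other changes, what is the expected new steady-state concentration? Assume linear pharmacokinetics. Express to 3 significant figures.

24.4 μg/mL

CYP2B6: 0.46 × 4.8 = 2.208
CYP2C19: 0.32 (unchanged)
Other: 0.22 (unchanged)
New clearance relative to baseline: 2.208 + 0.32 + 0.22 = 2.748.
New steady-state concentration = baseline ÷ relative clearance = 67.1 / 2.748 = 24.4 μg/mL.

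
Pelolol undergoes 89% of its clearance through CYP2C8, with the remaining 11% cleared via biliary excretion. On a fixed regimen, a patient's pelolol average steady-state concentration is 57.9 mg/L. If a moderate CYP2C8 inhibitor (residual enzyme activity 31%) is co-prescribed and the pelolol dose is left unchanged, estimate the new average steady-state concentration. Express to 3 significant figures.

The CYP2C8 pathway (89% of clearance) drops to 0.31× activity: 0.89 × 0.31 = 0.2759.
Non-CYP routes (11%) are unchanged.
New clearance relative to baseline: 0.2759 + 0.11 = 0.3859.
With dosing unchanged, average steady-state concentration scales as 1/CL: 57.9 / 0.3859 = 150 mg/L.

150 mg/L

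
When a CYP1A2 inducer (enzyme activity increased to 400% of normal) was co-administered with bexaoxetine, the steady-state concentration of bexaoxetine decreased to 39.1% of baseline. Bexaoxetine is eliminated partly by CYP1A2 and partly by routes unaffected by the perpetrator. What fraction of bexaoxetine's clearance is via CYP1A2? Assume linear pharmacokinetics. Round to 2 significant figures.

Let fm be the CYP1A2 fraction. New clearance relative to baseline = fm × 4 + (1 − fm).
Steady-state concentration ratio = 1 / (new CL fraction), so new CL fraction = 1 / 0.391 = 2.558.
fm × 4 + 1 − fm = 2.558  ⇒  fm × (4 − 1) = 1.558  ⇒  fm = 0.52.

0.52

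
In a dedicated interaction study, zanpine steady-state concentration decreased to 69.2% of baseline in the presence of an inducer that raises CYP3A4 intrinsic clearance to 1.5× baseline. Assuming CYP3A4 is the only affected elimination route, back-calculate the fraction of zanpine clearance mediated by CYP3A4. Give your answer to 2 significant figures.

Write x for the fraction cleared via CYP3A4. The observed steady-state concentration change means clearance rose to 1/0.692 = 1.445 of baseline.
Only the CYP3A4 route changed, so 1.445 = x·1.5 + (1 − x), giving x = 0.89.

0.89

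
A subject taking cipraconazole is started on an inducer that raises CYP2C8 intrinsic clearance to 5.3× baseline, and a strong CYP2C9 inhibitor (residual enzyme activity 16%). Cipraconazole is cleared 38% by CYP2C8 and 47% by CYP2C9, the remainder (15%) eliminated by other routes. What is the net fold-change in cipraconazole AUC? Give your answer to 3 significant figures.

The CYP2C8 pathway (38% of clearance) is boosted to 5.3× activity: 0.38 × 5.3 = 2.014.
The CYP2C9 pathway (47% of clearance) drops to 0.16× activity: 0.47 × 0.16 = 0.0752.
Non-CYP routes (15%) are unchanged.
CL_new/CL_old = 2.014 + 0.0752 + 0.15 = 2.2392.
Net AUC ratio = 1 / 2.2392 = 0.447.

0.447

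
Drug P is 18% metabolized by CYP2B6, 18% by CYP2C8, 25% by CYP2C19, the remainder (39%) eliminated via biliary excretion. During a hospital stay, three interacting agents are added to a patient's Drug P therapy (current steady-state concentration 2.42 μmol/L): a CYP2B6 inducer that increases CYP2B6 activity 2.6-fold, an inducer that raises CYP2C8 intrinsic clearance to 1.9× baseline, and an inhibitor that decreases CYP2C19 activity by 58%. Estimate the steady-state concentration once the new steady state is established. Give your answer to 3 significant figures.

CYP2B6: 0.18 × 2.6 = 0.468
CYP2C8: 0.18 × 1.9 = 0.342
CYP2C19: 0.25 × 0.42 = 0.105
Other: 0.39 (unchanged)
CL_new/CL_old = 0.468 + 0.342 + 0.105 + 0.39 = 1.305.
New steady-state concentration = 2.42 / 1.305 = 1.85 μmol/L (concentration scales inversely with clearance).

1.85 μmol/L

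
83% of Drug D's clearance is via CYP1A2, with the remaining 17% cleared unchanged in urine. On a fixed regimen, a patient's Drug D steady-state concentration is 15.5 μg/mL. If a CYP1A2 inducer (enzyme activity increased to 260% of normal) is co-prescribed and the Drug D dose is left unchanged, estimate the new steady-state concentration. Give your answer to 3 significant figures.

6.66 μg/mL

CYP1A2: 0.83 × 2.6 = 2.158
Other: 0.17 (unchanged)
Relative clearance = 2.158 + 0.17 = 2.328.
With dosing unchanged, steady-state concentration scales as 1/CL: 15.5 / 2.328 = 6.66 μg/mL.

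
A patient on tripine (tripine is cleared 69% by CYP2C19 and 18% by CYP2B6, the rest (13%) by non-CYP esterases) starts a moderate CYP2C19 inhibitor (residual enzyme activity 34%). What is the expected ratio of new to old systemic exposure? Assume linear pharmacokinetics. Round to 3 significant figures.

1.84

The CYP2C19 pathway (69% of clearance) drops to 0.34× activity: 0.69 × 0.34 = 0.2346.
CYP2B6 (18%) and the residual 13% are unaffected.
Relative clearance = 0.2346 + 0.18 + 0.13 = 0.5446.
Systemic exposure ratio = CL_old/CL_new = 1 / 0.5446 = 1.84.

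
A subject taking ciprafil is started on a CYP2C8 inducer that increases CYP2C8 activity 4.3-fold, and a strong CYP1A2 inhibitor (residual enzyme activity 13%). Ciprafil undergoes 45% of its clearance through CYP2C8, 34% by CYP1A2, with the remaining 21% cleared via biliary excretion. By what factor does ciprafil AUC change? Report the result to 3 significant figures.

The CYP2C8 pathway (45% of clearance) rises to 4.3× activity: 0.45 × 4.3 = 1.935.
The CYP1A2 pathway (34% of clearance) drops to 0.13× activity: 0.34 × 0.13 = 0.0442.
The remaining 21% of clearance is unaffected.
CL_new/CL_old = 1.935 + 0.0442 + 0.21 = 2.1892.
Net AUC ratio = 1 / 2.1892 = 0.457.

0.457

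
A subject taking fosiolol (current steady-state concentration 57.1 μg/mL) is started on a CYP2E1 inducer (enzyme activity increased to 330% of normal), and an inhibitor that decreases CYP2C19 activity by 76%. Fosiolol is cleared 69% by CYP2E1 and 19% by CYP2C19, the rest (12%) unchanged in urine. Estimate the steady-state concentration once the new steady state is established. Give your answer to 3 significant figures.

The CYP2E1 pathway (69% of clearance) is boosted to 3.3× activity: 0.69 × 3.3 = 2.277.
The CYP2C19 pathway (19% of clearance) drops to 0.24× activity: 0.19 × 0.24 = 0.0456.
The remaining 12% of clearance is unaffected.
Relative clearance = 2.277 + 0.0456 + 0.12 = 2.4426.
New steady-state concentration = 57.1 / 2.4426 = 23.4 μg/mL (concentration scales inversely with clearance).

23.4 μg/mL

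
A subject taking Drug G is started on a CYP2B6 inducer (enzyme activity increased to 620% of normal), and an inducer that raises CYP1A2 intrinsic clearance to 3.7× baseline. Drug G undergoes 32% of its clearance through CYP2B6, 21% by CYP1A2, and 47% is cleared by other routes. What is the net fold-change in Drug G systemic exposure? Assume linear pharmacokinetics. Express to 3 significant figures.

The CYP2B6 pathway (32% of clearance) increases to 6.2× activity: 0.32 × 6.2 = 1.984.
The CYP1A2 pathway (21% of clearance) is boosted to 3.7× activity: 0.21 × 3.7 = 0.777.
The remaining 47% of clearance is unaffected.
New clearance relative to baseline: 1.984 + 0.777 + 0.47 = 3.231.
Systemic exposure ∝ 1/CL: fold-change = 1 / 3.231 = 0.310.

0.310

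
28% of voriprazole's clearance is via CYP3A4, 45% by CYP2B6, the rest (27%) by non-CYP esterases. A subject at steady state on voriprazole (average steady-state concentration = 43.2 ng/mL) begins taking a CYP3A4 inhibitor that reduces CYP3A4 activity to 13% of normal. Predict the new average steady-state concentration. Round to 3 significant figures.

57.1 ng/mL

The CYP3A4 pathway (28% of clearance) drops to 0.13× activity: 0.28 × 0.13 = 0.0364.
CYP2B6 (45%) and the residual 27% are unaffected.
New clearance relative to baseline: 0.0364 + 0.45 + 0.27 = 0.7564.
Average steady-state concentration ∝ 1/CL, so new value = 43.2 / 0.7564 = 57.1 ng/mL.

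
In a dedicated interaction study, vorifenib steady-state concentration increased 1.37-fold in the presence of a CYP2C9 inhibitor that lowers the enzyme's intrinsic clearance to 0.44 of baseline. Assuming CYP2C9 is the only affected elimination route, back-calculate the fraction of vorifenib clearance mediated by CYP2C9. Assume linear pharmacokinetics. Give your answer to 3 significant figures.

0.482

Write x for the fraction cleared via CYP2C9. The observed steady-state concentration change means clearance fell to 1/1.37 = 0.7299 of baseline.
Setting x·0.44 + (1 − x) = 0.7299 and solving: x = (0.7299 − 1)/(0.44 − 1) = 0.482.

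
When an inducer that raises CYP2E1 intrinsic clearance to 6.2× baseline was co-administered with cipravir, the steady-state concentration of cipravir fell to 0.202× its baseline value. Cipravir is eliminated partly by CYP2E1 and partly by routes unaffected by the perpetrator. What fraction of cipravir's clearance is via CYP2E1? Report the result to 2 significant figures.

0.76

Let fm be the CYP2E1 fraction. New clearance relative to baseline = fm × 6.2 + (1 − fm).
Steady-state concentration ratio = 1 / (new CL fraction), so new CL fraction = 1 / 0.202 = 4.95.
fm × 6.2 + 1 − fm = 4.95  ⇒  fm × (6.2 − 1) = 3.95  ⇒  fm = 0.76.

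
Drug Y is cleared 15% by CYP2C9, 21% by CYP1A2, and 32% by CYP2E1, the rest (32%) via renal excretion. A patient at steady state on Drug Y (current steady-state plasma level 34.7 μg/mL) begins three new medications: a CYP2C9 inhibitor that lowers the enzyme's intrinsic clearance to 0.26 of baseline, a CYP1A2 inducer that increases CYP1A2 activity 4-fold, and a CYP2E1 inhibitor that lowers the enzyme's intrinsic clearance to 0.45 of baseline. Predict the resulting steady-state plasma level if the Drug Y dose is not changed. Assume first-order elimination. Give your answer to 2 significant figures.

26 μg/mL

The CYP2C9 pathway (15% of clearance) falls to 0.26× activity: 0.15 × 0.26 = 0.039.
The CYP1A2 pathway (21% of clearance) rises to 4× activity: 0.21 × 4 = 0.84.
The CYP2E1 pathway (32% of clearance) falls to 0.45× activity: 0.32 × 0.45 = 0.144.
Non-CYP routes (32%) are unchanged.
New clearance relative to baseline: 0.039 + 0.84 + 0.144 + 0.32 = 1.343.
Dividing the baseline by the relative clearance: 34.7 / 1.343 = 26 μg/mL.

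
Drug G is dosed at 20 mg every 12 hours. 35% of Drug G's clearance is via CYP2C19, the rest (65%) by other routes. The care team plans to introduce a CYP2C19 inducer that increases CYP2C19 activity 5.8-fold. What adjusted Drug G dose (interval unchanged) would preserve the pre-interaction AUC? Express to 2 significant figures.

The CYP2C19 pathway (35% of clearance) is boosted to 5.8× activity: 0.35 × 5.8 = 2.03.
The remaining 65% of clearance is unaffected.
CL_new/CL_old = 2.03 + 0.65 = 2.68.
Exposure is unchanged when dose changes in proportion to clearance. New dose = 20 mg × 2.68 = 54 mg.

54 mg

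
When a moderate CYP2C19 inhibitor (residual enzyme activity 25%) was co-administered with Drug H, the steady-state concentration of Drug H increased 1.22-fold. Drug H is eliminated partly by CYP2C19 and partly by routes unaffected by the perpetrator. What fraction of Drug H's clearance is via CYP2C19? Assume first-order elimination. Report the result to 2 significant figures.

0.24

Call the CYP2C19 fraction fm. After the interaction, CL_new/CL_old = fm × 0.25 + (1 − fm).
Steady-state concentration ratio = 1 / (new CL fraction), so new CL fraction = 1 / 1.22 = 0.8197.
fm × 0.25 + 1 − fm = 0.8197  ⇒  fm × (0.25 − 1) = −0.1803  ⇒  fm = 0.24.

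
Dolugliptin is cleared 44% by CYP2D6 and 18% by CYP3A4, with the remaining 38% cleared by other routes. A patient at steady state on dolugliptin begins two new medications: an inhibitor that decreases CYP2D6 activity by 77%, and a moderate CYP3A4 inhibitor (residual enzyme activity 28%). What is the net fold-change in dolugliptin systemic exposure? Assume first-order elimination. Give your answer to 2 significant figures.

The CYP2D6 pathway (44% of clearance) drops to 0.23× activity: 0.44 × 0.23 = 0.1012.
The CYP3A4 pathway (18% of clearance) is reduced to 0.28× activity: 0.18 × 0.28 = 0.0504.
The remaining 38% of clearance is unaffected.
Relative clearance = 0.1012 + 0.0504 + 0.38 = 0.5316.
Because systemic exposure varies inversely with clearance, the combined effect is 1 / 0.5316 = 1.9.

1.9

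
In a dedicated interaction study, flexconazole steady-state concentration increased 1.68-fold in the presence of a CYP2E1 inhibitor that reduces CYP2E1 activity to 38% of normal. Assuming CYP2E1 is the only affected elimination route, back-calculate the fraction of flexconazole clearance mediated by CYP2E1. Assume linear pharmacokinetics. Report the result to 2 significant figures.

0.65

Let x = fm,CYP2E1. Because steady-state concentration ∝ 1/CL, relative clearance fell to 1/1.68 = 0.5952.
Setting x·0.38 + (1 − x) = 0.5952 and solving: x = (0.5952 − 1)/(0.38 − 1) = 0.65.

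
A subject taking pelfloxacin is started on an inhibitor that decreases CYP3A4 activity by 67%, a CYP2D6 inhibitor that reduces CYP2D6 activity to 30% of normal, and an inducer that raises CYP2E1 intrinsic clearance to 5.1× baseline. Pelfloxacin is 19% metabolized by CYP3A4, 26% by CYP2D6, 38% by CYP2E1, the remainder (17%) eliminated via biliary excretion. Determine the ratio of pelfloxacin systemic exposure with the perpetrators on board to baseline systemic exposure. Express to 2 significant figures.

The CYP3A4 pathway (19% of clearance) falls to 0.33× activity: 0.19 × 0.33 = 0.0627.
The CYP2D6 pathway (26% of clearance) drops to 0.3× activity: 0.26 × 0.3 = 0.078.
The CYP2E1 pathway (38% of clearance) rises to 5.1× activity: 0.38 × 5.1 = 1.938.
The remaining 17% of clearance is unaffected.
New clearance relative to baseline: 0.0627 + 0.078 + 1.938 + 0.17 = 2.2487.
Systemic exposure ∝ 1/CL: fold-change = 1 / 2.2487 = 0.44.

0.44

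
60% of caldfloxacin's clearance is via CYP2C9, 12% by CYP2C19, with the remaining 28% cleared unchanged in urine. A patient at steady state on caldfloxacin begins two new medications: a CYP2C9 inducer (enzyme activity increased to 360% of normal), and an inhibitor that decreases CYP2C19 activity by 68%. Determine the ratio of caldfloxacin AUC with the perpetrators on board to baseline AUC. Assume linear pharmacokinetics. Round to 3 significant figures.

0.403

The CYP2C9 pathway (60% of clearance) increases to 3.6× activity: 0.6 × 3.6 = 2.16.
The CYP2C19 pathway (12% of clearance) falls to 0.32× activity: 0.12 × 0.32 = 0.0384.
The remaining 28% of clearance is unaffected.
CL_new/CL_old = 2.16 + 0.0384 + 0.28 = 2.4784.
Net AUC ratio = 1 / 2.4784 = 0.403.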